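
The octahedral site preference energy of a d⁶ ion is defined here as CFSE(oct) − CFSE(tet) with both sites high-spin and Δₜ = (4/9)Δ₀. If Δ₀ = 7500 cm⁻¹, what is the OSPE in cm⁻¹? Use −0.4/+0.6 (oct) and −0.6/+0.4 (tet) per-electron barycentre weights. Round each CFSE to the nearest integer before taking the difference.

Octahedral (high-spin): t₂g⁴ eg², CFSE = 4(−0.4) + 2(+0.6) = -0.4Δ₀ = -0.4 × 7500 = -3000 cm⁻¹.
Tetrahedral e³ t₂³ gives -0.6Δₜ = -0.6 × (4/9) × 7500 = -2000 cm⁻¹.
OSPE = CFSE(oct) − CFSE(tet) = -3000 − (-2000) = -1000 cm⁻¹.

-1000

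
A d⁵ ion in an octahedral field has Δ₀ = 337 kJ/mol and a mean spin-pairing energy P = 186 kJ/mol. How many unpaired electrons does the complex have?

1

With Δ₀ > P the complex is low-spin.
Filling d⁵ accordingly: t₂g⁵ eg⁰.
Unpaired electrons: 1.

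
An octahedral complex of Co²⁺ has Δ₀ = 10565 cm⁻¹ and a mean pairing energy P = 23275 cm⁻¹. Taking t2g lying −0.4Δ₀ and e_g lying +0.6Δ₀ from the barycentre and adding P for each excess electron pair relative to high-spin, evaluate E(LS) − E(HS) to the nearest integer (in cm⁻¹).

12710

Co is in group 9, so Co²⁺ is d⁷ (9 − 2 = 7).
In the high-spin limit (t2g^5 e_g^2) the orbital term is -0.8Δ₀ = -8452 cm⁻¹, with no excess pairing.
Low-spin: t2g^6 e_g^1, orbital CFSE = -1.8Δ₀ = -19017 cm⁻¹; plus 1 excess pair × P = +23275 cm⁻¹; total 4258 cm⁻¹.
Thus E(LS) − E(HS) = 12710 cm⁻¹.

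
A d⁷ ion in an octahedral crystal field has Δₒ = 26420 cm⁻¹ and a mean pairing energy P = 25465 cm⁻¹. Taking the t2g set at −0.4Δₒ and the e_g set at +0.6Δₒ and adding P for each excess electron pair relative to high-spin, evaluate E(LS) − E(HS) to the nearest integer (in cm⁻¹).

-955

High-spin d⁷ fills as t2g^5 e_g^2 with CFSE 5(−0.4) + 2(+0.6) = -0.8Δₒ = -21136 cm⁻¹.
Low-spin t2g^6 e_g^1 gives -1.8Δₒ = -47556 cm⁻¹, but forming 1 extra pair costs 1P = 25465 cm⁻¹, so E(LS) = -47556 + 25465 = -22091 cm⁻¹.
The difference is -22091 − (-21136) = -955 cm⁻¹, so low-spin lies lower.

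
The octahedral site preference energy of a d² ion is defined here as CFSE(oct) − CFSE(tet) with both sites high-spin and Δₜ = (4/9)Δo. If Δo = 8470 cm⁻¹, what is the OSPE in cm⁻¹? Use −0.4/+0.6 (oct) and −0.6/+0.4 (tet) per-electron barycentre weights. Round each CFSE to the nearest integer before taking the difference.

-2259

Octahedral (high-spin): t₂g² eg⁰, CFSE = 2(−0.4) + 0(+0.6) = -0.8Δo = -0.8 × 8470 = -6776 cm⁻¹.
In a tetrahedral site the filling is e² t₂⁰: CFSE(tet) = -1.2Δₜ = -1.2 × (4/9)(8470) = -4517 cm⁻¹.
OSPE = CFSE(oct) − CFSE(tet) = -6776 − (-4517) = -2259 cm⁻¹.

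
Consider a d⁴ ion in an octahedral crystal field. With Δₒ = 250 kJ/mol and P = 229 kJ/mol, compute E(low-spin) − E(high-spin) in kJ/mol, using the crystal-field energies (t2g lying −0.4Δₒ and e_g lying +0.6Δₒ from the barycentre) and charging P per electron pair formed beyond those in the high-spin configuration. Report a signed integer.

In the high-spin limit (t2g^3 e_g^1) the orbital term is -0.6Δₒ = -150 kJ/mol, with no excess pairing.
For low-spin the configuration is t2g^4 e_g^0: orbital energy -1.6 × 250 = -400 kJ/mol, and 1 additional pair relative to high-spin adds 229 kJ/mol, giving -171 kJ/mol.
E(LS) − E(HS) = -171 − (-150) = -21 kJ/mol.

-21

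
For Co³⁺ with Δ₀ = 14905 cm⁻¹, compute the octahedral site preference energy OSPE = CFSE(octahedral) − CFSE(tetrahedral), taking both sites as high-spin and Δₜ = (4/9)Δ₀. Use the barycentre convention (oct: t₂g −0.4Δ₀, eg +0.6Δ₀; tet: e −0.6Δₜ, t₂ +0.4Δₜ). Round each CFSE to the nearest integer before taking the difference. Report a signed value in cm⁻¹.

Co sits in group 9; removing 3 electrons leaves Co³⁺ with 9 − 3 = 6 d electrons.
Octahedral high-spin t₂g⁴ eg²: CFSE = -0.4 × 14905 = -5962 cm⁻¹.
Tetrahedral e³ t₂³ gives -0.6Δₜ = -0.6 × (4/9) × 14905 = -3975 cm⁻¹.
OSPE = -5962 − (-3975) = -1987 cm⁻¹.

-1987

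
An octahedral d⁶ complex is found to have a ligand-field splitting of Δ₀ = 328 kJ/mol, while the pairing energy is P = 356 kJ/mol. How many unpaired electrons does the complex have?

4

Δ₀ < P, so pairing is avoided: the ground state is high-spin.
Filling d⁶ accordingly: t2g^4 e_g^2.
Unpaired electrons: 4.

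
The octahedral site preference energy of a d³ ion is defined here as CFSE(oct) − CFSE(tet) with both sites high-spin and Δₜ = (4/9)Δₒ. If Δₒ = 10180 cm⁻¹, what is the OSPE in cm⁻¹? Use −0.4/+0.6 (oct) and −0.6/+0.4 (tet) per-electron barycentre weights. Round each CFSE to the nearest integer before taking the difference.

In an octahedral site d³ (HS) is t2g^3 e_g^0, giving CFSE(oct) = -1.2Δₒ = -12216 cm⁻¹.
Tetrahedral: e^2 t2^1, CFSE = 2(−0.6) + 1(+0.4) = -0.8Δₜ = -0.8 × (4/9) × 10180 = -3620 cm⁻¹.
OSPE = -12216 − (-3620) = -8596 cm⁻¹.

-8596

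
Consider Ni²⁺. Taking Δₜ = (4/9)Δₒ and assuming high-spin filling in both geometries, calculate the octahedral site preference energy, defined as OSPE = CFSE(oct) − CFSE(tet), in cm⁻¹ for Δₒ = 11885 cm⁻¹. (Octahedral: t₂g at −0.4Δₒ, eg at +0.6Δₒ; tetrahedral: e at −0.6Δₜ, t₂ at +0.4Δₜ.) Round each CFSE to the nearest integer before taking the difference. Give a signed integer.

Ni sits in group 10; removing 2 electrons leaves Ni²⁺ with 10 − 2 = 8 d electrons.
Octahedral (high-spin): t₂g⁶ eg², CFSE = 6(−0.4) + 2(+0.6) = -1.2Δₒ = -1.2 × 11885 = -14262 cm⁻¹.
Tetrahedral e⁴ t₂⁴ gives -0.8Δₜ = -0.8 × (4/9) × 11885 = -4226 cm⁻¹.
Subtracting, OSPE = -14262 − (-4226) = -10036 cm⁻¹.

-10036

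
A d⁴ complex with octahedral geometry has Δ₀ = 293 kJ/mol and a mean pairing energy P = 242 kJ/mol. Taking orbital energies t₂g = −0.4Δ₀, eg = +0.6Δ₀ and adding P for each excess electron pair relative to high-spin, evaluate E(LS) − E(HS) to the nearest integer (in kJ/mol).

-51

High-spin d⁴ fills as t₂g³ eg¹ with CFSE 3(−0.4) + 1(+0.6) = -0.6Δ₀ = -176 kJ/mol.
Low-spin: t₂g⁴ eg⁰, orbital CFSE = -1.6Δ₀ = -469 kJ/mol; plus 1 excess pair × P = +242 kJ/mol; total -227 kJ/mol.
E(LS) − E(HS) = -227 − (-176) = -51 kJ/mol.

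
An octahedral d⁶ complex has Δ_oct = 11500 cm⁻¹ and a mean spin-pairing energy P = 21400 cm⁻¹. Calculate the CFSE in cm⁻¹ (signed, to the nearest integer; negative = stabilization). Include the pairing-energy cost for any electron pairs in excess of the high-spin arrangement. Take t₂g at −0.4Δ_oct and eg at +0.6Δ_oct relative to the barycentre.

-4600

Since Δ_oct = 11500 cm⁻¹ < P = 21400 cm⁻¹, the complex adopts the high-spin configuration.
Filling d⁶ accordingly: t₂g⁴ eg².
Orbital CFSE = -0.4Δ_oct = -0.4 × 11500 = -4600 cm⁻¹.
High-spin has no excess pairs, so no pairing correction applies.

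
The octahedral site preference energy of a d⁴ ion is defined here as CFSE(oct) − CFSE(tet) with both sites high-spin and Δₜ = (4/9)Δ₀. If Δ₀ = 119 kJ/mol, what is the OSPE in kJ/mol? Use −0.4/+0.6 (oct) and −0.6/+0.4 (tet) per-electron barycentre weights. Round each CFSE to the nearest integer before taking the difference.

-50

Octahedral (high-spin): t2g^3 e_g^1, CFSE = 3(−0.4) + 1(+0.6) = -0.6Δ₀ = -0.6 × 119 = -71 kJ/mol.
In a tetrahedral site the filling is e^2 t2^2: CFSE(tet) = -0.4Δₜ = -0.4 × (4/9)(119) = -21 kJ/mol.
OSPE = CFSE(oct) − CFSE(tet) = -71 − (-21) = -50 kJ/mol.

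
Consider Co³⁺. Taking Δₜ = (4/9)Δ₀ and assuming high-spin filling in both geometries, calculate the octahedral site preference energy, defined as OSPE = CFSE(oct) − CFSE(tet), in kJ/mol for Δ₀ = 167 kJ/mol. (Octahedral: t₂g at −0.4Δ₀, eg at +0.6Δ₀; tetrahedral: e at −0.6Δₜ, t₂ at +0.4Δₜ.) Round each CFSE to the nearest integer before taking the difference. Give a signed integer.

-22

Co sits in group 9; removing 3 electrons leaves Co³⁺ with 9 − 3 = 6 d electrons.
Octahedral (high-spin): t2g^4 e_g^2, CFSE = 4(−0.4) + 2(+0.6) = -0.4Δ₀ = -0.4 × 167 = -67 kJ/mol.
Tetrahedral e^3 t2^3 gives -0.6Δₜ = -0.6 × (4/9) × 167 = -45 kJ/mol.
Subtracting, OSPE = -67 − (-45) = -22 kJ/mol.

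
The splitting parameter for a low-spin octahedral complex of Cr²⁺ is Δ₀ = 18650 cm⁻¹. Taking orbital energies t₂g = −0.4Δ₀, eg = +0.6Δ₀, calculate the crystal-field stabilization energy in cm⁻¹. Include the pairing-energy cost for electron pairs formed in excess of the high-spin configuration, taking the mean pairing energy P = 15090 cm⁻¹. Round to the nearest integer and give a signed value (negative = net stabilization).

Cr²⁺: group 6, so d-count = 6 − 2 = 4.
Electron filling gives t₂g⁴ eg⁰.
Orbital CFSE = 4(-0.4) + 0(0.6) = -1.6Δ₀ = -1.6 × 18650 = -29840 cm⁻¹.
High-spin d⁴ would be t₂g³ eg¹ with 0 pairs; low-spin has 1, so 1 excess pair costs +1P = +15090 cm⁻¹.
Overall CFSE = -29840 + 15090 = -14750 cm⁻¹.

-14750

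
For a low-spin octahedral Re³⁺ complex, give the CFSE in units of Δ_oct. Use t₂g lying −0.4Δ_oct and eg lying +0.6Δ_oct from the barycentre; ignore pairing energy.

-1.6 Δ_oct

Re sits in group 7; removing 3 electrons leaves Re³⁺ with 7 − 3 = 4 d electrons.
Configuration: t₂g⁴ eg⁰.
CFSE = 4(-0.4Δ_oct) + 0(0.6Δ_oct) = -1.6Δ_oct + 0.0Δ_oct = -1.6Δ_oct.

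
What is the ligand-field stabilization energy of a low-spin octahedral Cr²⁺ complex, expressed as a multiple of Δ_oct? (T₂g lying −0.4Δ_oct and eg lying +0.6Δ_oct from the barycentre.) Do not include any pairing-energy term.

-1.6 Δ_oct

Cr is in group 6, so Cr²⁺ is d⁴ (6 − 2 = 4).
Configuration: t₂g⁴ eg⁰.
CFSE = 4(-0.4Δ_oct) + 0(0.6Δ_oct) = -1.6Δ_oct + 0.0Δ_oct = -1.6Δ_oct.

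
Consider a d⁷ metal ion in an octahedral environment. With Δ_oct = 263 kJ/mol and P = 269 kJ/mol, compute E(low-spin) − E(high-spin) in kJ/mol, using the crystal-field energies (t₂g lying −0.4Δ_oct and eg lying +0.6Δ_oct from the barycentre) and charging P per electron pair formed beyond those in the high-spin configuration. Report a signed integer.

In the high-spin limit (t₂g⁵ eg²) the orbital term is -0.8Δ_oct = -210 kJ/mol, with no excess pairing.
Low-spin t₂g⁶ eg¹ gives -1.8Δ_oct = -473 kJ/mol, but forming 1 extra pair costs 1P = 269 kJ/mol, so E(LS) = -473 + 269 = -204 kJ/mol.
The difference is -204 − (-210) = 6 kJ/mol, so high-spin lies lower.

6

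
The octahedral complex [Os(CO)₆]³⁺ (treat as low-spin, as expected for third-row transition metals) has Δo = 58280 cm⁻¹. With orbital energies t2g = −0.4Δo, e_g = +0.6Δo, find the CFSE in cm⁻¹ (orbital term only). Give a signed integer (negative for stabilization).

-116560

CO is neutral, so the +3 overall charge sits on Os: oxidation state +3.
Os³⁺: group 8, so d-count = 8 − 3 = 5.
The d⁵ electrons fill as t2g^5 e_g^0.
Orbital CFSE = 5(-0.4) + 0(0.6) = -2.0Δo = -2.0 × 58280 = -116560 cm⁻¹.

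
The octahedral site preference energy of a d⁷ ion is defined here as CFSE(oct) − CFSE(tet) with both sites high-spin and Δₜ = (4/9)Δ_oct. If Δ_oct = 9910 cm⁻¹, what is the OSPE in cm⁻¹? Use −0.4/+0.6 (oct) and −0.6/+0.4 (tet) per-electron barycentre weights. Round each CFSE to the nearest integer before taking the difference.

-2643

In an octahedral site d⁷ (HS) is t2g^5 e_g^2, giving CFSE(oct) = -0.8Δ_oct = -7928 cm⁻¹.
In a tetrahedral site the filling is e^4 t2^3: CFSE(tet) = -1.2Δₜ = -1.2 × (4/9)(9910) = -5285 cm⁻¹.
Subtracting, OSPE = -7928 − (-5285) = -2643 cm⁻¹.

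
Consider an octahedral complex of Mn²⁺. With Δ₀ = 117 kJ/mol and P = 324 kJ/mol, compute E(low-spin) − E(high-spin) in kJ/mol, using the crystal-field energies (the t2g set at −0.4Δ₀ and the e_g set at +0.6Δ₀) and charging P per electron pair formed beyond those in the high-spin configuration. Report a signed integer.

Mn sits in group 7; removing 2 electrons leaves Mn²⁺ with 7 − 2 = 5 d electrons.
In the high-spin limit (t2g^3 e_g^2) the orbital term is 0.0Δ₀ = 0 kJ/mol, with no excess pairing.
For low-spin the configuration is t2g^5 e_g^0: orbital energy -2.0 × 117 = -234 kJ/mol, and 2 additional pairs relative to high-spin add 648 kJ/mol, giving 414 kJ/mol.
The difference is 414 − (0) = 414 kJ/mol, so high-spin lies lower.

414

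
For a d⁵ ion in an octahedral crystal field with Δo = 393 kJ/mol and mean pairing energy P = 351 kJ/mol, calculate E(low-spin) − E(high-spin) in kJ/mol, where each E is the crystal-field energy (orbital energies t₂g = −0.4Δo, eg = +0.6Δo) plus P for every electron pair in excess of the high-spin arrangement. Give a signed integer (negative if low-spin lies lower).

-84

In the high-spin limit (t₂g³ eg²) the orbital term is 0.0Δo = 0 kJ/mol, with no excess pairing.
For low-spin the configuration is t₂g⁵ eg⁰: orbital energy -2.0 × 393 = -786 kJ/mol, and 2 additional pairs relative to high-spin add 702 kJ/mol, giving -84 kJ/mol.
Thus E(LS) − E(HS) = -84 kJ/mol.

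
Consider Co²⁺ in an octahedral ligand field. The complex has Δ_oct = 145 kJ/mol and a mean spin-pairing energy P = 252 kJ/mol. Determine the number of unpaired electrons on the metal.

3

Group 9 minus oxidation state +2 gives a d⁷ configuration for Co²⁺.
Since Δ_oct = 145 kJ/mol < P = 252 kJ/mol, the complex adopts the high-spin configuration.
Configuration: t₂g⁵ eg².
Unpaired electrons: 3.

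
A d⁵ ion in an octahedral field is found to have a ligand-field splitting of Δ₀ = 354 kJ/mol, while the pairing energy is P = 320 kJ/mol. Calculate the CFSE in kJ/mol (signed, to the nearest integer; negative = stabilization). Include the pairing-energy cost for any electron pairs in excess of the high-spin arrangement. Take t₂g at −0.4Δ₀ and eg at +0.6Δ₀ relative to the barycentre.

-68

Δ₀ > P, so pairing is preferred: the ground state is low-spin.
Configuration: t₂g⁵ eg⁰.
Orbital CFSE = -2.0Δ₀ = -2.0 × 354 = -708 kJ/mol.
Excess pairs vs high-spin: 2 − 0 = 2; pairing cost = +640 kJ/mol.
Net CFSE = -708 + 640 = -68 kJ/mol.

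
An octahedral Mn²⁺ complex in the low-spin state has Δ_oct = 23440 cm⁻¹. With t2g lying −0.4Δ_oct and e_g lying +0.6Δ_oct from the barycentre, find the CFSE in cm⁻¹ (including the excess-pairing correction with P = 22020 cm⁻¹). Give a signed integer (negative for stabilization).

-2840

Mn sits in group 7; removing 2 electrons leaves Mn²⁺ with 7 − 2 = 5 d electrons.
The d⁵ electrons fill as t2g^5 e_g^0.
The orbital stabilization is -2.0Δ_oct = -2.0 × 23440 = -46880 cm⁻¹.
Relative to high-spin t2g^3 e_g^2 (0 paired), the low-spin configuration has 2 additional pairs, contributing +2 × 22020 = +44040 cm⁻¹.
Net CFSE = -46880 + 44040 = -2840 cm⁻¹.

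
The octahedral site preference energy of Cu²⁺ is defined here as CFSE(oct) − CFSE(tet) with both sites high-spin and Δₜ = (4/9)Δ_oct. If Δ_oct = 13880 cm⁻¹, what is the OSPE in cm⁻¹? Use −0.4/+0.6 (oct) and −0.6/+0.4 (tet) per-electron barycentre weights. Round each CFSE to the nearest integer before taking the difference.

Cu²⁺: group 11, so d-count = 11 − 2 = 9.
Octahedral (high-spin): t₂g⁶ eg³, CFSE = 6(−0.4) + 3(+0.6) = -0.6Δ_oct = -0.6 × 13880 = -8328 cm⁻¹.
In a tetrahedral site the filling is e⁴ t₂⁵: CFSE(tet) = -0.4Δₜ = -0.4 × (4/9)(13880) = -2468 cm⁻¹.
Subtracting, OSPE = -8328 − (-2468) = -5860 cm⁻¹.

-5860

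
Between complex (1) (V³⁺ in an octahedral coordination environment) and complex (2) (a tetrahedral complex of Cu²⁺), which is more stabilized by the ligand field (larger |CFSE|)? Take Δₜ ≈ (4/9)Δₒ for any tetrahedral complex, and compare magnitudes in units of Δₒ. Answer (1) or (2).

(1)

(1): V sits in group 5; removing 3 electrons leaves V³⁺ with 5 − 3 = 2 d electrons; t₂g² eg⁰, CFSE = -0.8Δₒ.
(2): Cu²⁺: group 11, so d-count = 11 − 2 = 9; Tetrahedral fields are weak (Δₜ ≈ 4/9 Δₒ), so electrons fill high-spin; e⁴ t₂⁵, CFSE = -0.4Δₜ ≈ -0.18Δₒ.
So (1) has the larger |CFSE|.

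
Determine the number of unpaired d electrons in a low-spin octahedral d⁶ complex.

0

Configuration: t₂g⁶ eg⁰, giving 0 unpaired electrons.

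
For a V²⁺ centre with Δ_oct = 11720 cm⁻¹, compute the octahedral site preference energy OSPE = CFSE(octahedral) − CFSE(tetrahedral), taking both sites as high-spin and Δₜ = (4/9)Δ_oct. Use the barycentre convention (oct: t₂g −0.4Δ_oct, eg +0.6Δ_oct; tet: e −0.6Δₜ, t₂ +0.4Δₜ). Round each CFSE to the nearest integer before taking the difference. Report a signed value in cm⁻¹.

V sits in group 5; removing 2 electrons leaves V²⁺ with 5 − 2 = 3 d electrons.
Octahedral (high-spin): t₂g³ eg⁰, CFSE = 3(−0.4) + 0(+0.6) = -1.2Δ_oct = -1.2 × 11720 = -14064 cm⁻¹.
Tetrahedral: e² t₂¹, CFSE = 2(−0.6) + 1(+0.4) = -0.8Δₜ = -0.8 × (4/9) × 11720 = -4167 cm⁻¹.
OSPE = -14064 − (-4167) = -9897 cm⁻¹.

-9897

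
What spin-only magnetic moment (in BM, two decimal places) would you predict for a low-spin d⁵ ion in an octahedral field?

Configuration: t₂g⁵ eg⁰ → 1 unpaired electron.
μ(spin-only) = √[1(1+2)] = √3 ≈ 1.73 BM.

1.73 BM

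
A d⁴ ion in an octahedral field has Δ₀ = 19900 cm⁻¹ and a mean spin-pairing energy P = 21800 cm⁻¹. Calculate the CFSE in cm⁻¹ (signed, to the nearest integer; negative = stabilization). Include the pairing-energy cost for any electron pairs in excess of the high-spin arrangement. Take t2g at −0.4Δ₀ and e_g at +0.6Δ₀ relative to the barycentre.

With Δ₀ < P the complex is high-spin.
That gives t2g^3 e_g^1.
Orbital CFSE = -0.6Δ₀ = -0.6 × 19900 = -11940 cm⁻¹.
High-spin has no excess pairs, so no pairing correction applies.

-11940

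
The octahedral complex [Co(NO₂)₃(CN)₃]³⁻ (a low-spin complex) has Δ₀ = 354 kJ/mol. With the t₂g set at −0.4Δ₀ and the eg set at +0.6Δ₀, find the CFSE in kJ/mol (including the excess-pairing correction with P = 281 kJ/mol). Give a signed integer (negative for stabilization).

Ligand charges: 3×(-1) from NO₂⁻ and 3×(-1) from CN⁻ sum to -6; with overall charge -3, Co is +3.
Co³⁺: group 9, so d-count = 9 − 3 = 6.
The d⁶ electrons fill as t₂g⁶ eg⁰.
The orbital stabilization is -2.4Δ₀ = -2.4 × 354 = -850 kJ/mol.
Pairing penalty: 3 pairs vs 1 in the high-spin reference → 2 extra × P = 562 kJ/mol.
Overall CFSE = -850 + 562 = -288 kJ/mol.

-288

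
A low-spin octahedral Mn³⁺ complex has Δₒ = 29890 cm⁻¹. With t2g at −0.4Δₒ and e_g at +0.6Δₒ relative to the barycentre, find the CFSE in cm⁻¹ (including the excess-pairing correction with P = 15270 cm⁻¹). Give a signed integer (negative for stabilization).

-32554

Mn sits in group 7; removing 3 electrons leaves Mn³⁺ with 7 − 3 = 4 d electrons.
Configuration: t2g^4 e_g^0.
CFSE(orbital) = 4×(-0.4Δₒ) + 0×(0.6Δₒ) = -1.6Δₒ; with Δₒ = 29890 cm⁻¹ that is -47824 cm⁻¹.
Relative to high-spin t2g^3 e_g^1 (0 paired), the low-spin configuration has 1 additional pair, contributing +1 × 15270 = +15270 cm⁻¹.
Net CFSE = -47824 + 15270 = -32554 cm⁻¹.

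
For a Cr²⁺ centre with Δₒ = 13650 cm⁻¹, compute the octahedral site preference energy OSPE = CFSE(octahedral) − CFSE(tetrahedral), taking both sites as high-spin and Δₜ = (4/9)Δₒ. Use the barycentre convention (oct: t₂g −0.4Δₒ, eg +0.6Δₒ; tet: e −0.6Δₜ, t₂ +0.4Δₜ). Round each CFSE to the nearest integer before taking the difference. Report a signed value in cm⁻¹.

Cr²⁺: group 6, so d-count = 6 − 2 = 4.
Octahedral high-spin t₂g³ eg¹: CFSE = -0.6 × 13650 = -8190 cm⁻¹.
Tetrahedral: e² t₂², CFSE = 2(−0.6) + 2(+0.4) = -0.4Δₜ = -0.4 × (4/9) × 13650 = -2427 cm⁻¹.
OSPE = CFSE(oct) − CFSE(tet) = -8190 − (-2427) = -5763 cm⁻¹.

-5763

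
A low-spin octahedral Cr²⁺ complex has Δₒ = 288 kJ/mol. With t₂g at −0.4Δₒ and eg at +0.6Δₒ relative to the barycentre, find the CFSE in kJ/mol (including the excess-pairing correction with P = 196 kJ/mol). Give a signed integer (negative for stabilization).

-265

Cr is in group 6, so Cr²⁺ is d⁴ (6 − 2 = 4).
Electron filling gives t₂g⁴ eg⁰.
Orbital CFSE = 4(-0.4) + 0(0.6) = -1.6Δₒ = -1.6 × 288 = -461 kJ/mol.
Relative to high-spin t₂g³ eg¹ (0 paired), the low-spin configuration has 1 additional pair, contributing +1 × 196 = +196 kJ/mol.
Net CFSE = -461 + 196 = -265 kJ/mol.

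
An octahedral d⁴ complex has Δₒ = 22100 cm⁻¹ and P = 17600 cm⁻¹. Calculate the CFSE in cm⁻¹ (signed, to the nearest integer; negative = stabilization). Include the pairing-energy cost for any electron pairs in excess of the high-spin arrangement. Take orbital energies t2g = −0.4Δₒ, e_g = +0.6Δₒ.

With Δₒ > P the complex is low-spin.
That gives t2g^4 e_g^0.
Orbital CFSE = -1.6Δₒ = -1.6 × 22100 = -35360 cm⁻¹.
Excess pairs vs high-spin: 1 − 0 = 1; pairing cost = +17600 cm⁻¹.
Net CFSE = -35360 + 17600 = -17760 cm⁻¹.

-17760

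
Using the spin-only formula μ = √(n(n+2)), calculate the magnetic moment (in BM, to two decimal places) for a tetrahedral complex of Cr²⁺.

4.90 BM

Cr²⁺: group 6, so d-count = 6 − 2 = 4.
Tetrahedral splitting is small, so the complex is high-spin.
Configuration: e² t₂² → 4 unpaired electrons.
μ(spin-only) = √[4(4+2)] = √24 ≈ 4.90 BM.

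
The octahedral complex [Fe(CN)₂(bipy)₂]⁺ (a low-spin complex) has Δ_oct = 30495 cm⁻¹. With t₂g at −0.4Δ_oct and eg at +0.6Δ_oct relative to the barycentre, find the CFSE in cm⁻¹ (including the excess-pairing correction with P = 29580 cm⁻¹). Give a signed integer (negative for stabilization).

-1830

Ligand charges: 2×(-1) from CN⁻ and 2×(+0) from bipy sum to -2; with overall charge +1, Fe is +3.
Fe³⁺: group 8, so d-count = 8 − 3 = 5.
Configuration: t₂g⁵ eg⁰.
The orbital stabilization is -2.0Δ_oct = -2.0 × 30495 = -60990 cm⁻¹.
High-spin d⁵ would be t₂g³ eg² with 0 pairs; low-spin has 2, so 2 excess pairs cost +2P = +59160 cm⁻¹.
Net CFSE = -60990 + 59160 = -1830 cm⁻¹.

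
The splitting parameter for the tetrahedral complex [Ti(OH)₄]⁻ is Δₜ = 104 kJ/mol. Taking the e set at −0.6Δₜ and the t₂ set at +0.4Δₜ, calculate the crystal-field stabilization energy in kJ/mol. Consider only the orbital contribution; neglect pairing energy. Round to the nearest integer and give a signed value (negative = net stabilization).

-62

Each OH⁻ contributes -1; 4 × (-1) = -4. With overall charge -1, Ti is in the +3 oxidation state.
Ti is in group 4, so Ti³⁺ is d¹ (4 − 3 = 1).
With tetrahedral geometry the complex is necessarily high-spin.
The d¹ electrons fill as e¹ t₂⁰.
The orbital stabilization is -0.6Δₜ = -0.6 × 104 = -62 kJ/mol.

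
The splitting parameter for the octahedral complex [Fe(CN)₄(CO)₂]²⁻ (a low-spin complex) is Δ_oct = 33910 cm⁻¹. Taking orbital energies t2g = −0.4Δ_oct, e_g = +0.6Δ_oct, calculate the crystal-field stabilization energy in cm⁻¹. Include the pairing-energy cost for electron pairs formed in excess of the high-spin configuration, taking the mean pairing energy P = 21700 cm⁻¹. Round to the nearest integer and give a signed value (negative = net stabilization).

Ligand charges: 4×(-1) from CN⁻ and 2×(+0) from CO sum to -4; with overall charge -2, Fe is +2.
Fe is in group 8, so Fe²⁺ is d⁶ (8 − 2 = 6).
The d⁶ electrons fill as t2g^6 e_g^0.
CFSE(orbital) = 6×(-0.4Δ_oct) + 0×(0.6Δ_oct) = -2.4Δ_oct; with Δ_oct = 33910 cm⁻¹ that is -81384 cm⁻¹.
Pairing penalty: 3 pairs vs 1 in the high-spin reference → 2 extra × P = 43400 cm⁻¹.
Overall CFSE = -81384 + 43400 = -37984 cm⁻¹.

-37984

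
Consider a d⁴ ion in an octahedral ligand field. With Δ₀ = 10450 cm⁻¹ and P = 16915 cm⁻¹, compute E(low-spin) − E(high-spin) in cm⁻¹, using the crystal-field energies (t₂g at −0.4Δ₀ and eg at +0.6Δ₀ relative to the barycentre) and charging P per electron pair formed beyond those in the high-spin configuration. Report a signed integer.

6465

High-spin: t₂g³ eg¹, CFSE = -0.6Δ₀ = -6270 cm⁻¹.
For low-spin the configuration is t₂g⁴ eg⁰: orbital energy -1.6 × 10450 = -16720 cm⁻¹, and 1 additional pair relative to high-spin adds 16915 cm⁻¹, giving 195 cm⁻¹.
The difference is 195 − (-6270) = 6465 cm⁻¹, so high-spin lies lower.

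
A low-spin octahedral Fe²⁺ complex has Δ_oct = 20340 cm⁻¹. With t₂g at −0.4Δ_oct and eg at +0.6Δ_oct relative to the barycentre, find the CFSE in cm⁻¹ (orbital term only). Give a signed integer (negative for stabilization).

Fe²⁺: group 8, so d-count = 8 − 2 = 6.
Electron filling gives t₂g⁶ eg⁰.
The orbital stabilization is -2.4Δ_oct = -2.4 × 20340 = -48816 cm⁻¹.

-48816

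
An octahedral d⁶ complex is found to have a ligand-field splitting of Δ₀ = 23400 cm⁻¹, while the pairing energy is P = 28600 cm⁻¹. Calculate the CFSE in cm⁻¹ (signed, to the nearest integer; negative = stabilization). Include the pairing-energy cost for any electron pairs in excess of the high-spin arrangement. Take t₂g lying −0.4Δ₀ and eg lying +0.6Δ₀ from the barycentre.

Since Δ₀ = 23400 cm⁻¹ < P = 28600 cm⁻¹, the complex adopts the high-spin configuration.
Configuration: t₂g⁴ eg².
Orbital CFSE = -0.4Δ₀ = -0.4 × 23400 = -9360 cm⁻¹.
High-spin has no excess pairs, so no pairing correction applies.

-9360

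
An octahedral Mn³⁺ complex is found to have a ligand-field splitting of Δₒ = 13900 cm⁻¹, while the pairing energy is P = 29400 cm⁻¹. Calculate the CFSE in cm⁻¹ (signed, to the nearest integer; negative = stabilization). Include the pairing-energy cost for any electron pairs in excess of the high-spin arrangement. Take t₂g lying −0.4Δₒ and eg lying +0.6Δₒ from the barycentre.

-8340

Mn³⁺: group 7, so d-count = 7 − 3 = 4.
With Δₒ < P the complex is high-spin.
Configuration: t₂g³ eg¹.
Orbital CFSE = -0.6Δₒ = -0.6 × 13900 = -8340 cm⁻¹.
High-spin has no excess pairs, so no pairing correction applies.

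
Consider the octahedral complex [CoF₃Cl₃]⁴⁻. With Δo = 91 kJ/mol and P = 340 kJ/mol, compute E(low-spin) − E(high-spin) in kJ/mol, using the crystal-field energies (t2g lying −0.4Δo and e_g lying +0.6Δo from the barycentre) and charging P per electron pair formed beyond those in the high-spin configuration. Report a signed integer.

249

Ligand charges: 3×(-1) from F⁻ and 3×(-1) from Cl⁻ sum to -6; with overall charge -4, Co is +2.
Co sits in group 9; removing 2 electrons leaves Co²⁺ with 9 − 2 = 7 d electrons.
High-spin d⁷ fills as t2g^5 e_g^2 with CFSE 5(−0.4) + 2(+0.6) = -0.8Δo = -73 kJ/mol.
For low-spin the configuration is t2g^6 e_g^1: orbital energy -1.8 × 91 = -164 kJ/mol, and 1 additional pair relative to high-spin adds 340 kJ/mol, giving 176 kJ/mol.
The difference is 176 − (-73) = 249 kJ/mol, so high-spin lies lower.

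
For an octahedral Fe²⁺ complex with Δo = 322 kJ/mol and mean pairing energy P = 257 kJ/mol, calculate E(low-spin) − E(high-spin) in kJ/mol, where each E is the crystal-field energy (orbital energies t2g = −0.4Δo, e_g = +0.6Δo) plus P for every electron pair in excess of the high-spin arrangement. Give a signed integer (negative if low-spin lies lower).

Fe is in group 8, so Fe²⁺ is d⁶ (8 − 2 = 6).
High-spin d⁶ fills as t2g^4 e_g^2 with CFSE 4(−0.4) + 2(+0.6) = -0.4Δo = -129 kJ/mol.
Low-spin t2g^6 e_g^0 gives -2.4Δo = -773 kJ/mol, but forming 2 extra pairs costs 2P = 514 kJ/mol, so E(LS) = -773 + 514 = -259 kJ/mol.
The difference is -259 − (-129) = -130 kJ/mol, so low-spin lies lower.

-130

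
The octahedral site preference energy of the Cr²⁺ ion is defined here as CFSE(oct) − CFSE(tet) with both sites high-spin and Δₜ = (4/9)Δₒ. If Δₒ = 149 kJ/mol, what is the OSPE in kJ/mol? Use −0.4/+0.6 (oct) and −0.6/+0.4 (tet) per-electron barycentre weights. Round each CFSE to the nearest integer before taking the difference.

Cr is in group 6, so Cr²⁺ is d⁴ (6 − 2 = 4).
Octahedral high-spin t₂g³ eg¹: CFSE = -0.6 × 149 = -89 kJ/mol.
Tetrahedral e² t₂² gives -0.4Δₜ = -0.4 × (4/9) × 149 = -26 kJ/mol.
OSPE = CFSE(oct) − CFSE(tet) = -89 − (-26) = -63 kJ/mol.

-63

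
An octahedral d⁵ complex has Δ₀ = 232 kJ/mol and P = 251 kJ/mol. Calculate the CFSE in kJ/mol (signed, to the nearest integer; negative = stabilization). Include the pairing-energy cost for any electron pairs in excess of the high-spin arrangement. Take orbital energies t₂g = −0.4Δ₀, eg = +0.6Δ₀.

Δ₀ < P, so pairing is avoided: the ground state is high-spin.
Filling d⁵ accordingly: t₂g³ eg².
Orbital CFSE = 0.0Δ₀ = 0.0 × 232 = 0 kJ/mol.
High-spin has no excess pairs, so no pairing correction applies.

0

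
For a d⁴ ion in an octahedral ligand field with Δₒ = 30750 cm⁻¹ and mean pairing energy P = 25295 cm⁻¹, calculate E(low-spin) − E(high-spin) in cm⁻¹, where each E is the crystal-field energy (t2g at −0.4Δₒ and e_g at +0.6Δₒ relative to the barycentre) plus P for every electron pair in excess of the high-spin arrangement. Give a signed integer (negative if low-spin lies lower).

-5455

High-spin d⁴ fills as t2g^3 e_g^1 with CFSE 3(−0.4) + 1(+0.6) = -0.6Δₒ = -18450 cm⁻¹.
Low-spin: t2g^4 e_g^0, orbital CFSE = -1.6Δₒ = -49200 cm⁻¹; plus 1 excess pair × P = +25295 cm⁻¹; total -23905 cm⁻¹.
E(LS) − E(HS) = -23905 − (-18450) = -5455 cm⁻¹.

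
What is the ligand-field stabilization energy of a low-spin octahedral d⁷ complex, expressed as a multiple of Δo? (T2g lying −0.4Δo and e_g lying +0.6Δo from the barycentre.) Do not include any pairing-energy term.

-1.8 Δo

Configuration: t2g^6 e_g^1.
CFSE = 6(-0.4Δo) + 1(0.6Δo) = -2.4Δo + 0.6Δo = -1.8Δo.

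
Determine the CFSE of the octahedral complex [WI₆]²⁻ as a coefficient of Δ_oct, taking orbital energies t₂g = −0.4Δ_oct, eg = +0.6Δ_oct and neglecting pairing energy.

Each I⁻ contributes -1; 6 × (-1) = -6. With overall charge -2, W is in the +4 oxidation state.
W sits in group 6; removing 4 electrons leaves W⁴⁺ with 6 − 4 = 2 d electrons.
Configuration: t₂g² eg⁰.
CFSE = 2(-0.4Δ_oct) + 0(0.6Δ_oct) = -0.8Δ_oct + 0.0Δ_oct = -0.8Δ_oct.

-0.8 Δ_oct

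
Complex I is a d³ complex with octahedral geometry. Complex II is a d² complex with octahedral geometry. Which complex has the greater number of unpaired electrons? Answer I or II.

I

I: t2g^3 e_g^0 → 3 unpaired.
II: t₂g² eg⁰ → 2 unpaired.
So I has more unpaired electrons.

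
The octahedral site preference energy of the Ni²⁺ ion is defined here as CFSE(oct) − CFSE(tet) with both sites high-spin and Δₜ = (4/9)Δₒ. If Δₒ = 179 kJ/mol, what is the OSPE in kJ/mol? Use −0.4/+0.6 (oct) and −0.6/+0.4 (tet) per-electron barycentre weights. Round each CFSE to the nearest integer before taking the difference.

Ni is in group 10, so Ni²⁺ is d⁸ (10 − 2 = 8).
Octahedral high-spin t₂g⁶ eg²: CFSE = -1.2 × 179 = -215 kJ/mol.
Tetrahedral: e⁴ t₂⁴, CFSE = 4(−0.6) + 4(+0.4) = -0.8Δₜ = -0.8 × (4/9) × 179 = -64 kJ/mol.
Subtracting, OSPE = -215 − (-64) = -151 kJ/mol.

-151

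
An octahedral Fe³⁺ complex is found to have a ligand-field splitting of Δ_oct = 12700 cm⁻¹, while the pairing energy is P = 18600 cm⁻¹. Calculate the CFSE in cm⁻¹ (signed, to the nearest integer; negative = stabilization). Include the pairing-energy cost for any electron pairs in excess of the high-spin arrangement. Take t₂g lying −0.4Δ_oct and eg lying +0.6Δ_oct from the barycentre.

0

Fe³⁺: group 8, so d-count = 8 − 3 = 5.
Since Δ_oct = 12700 cm⁻¹ < P = 18600 cm⁻¹, the complex adopts the high-spin configuration.
Configuration: t₂g³ eg².
Orbital CFSE = 0.0Δ_oct = 0.0 × 12700 = 0 cm⁻¹.
High-spin has no excess pairs, so no pairing correction applies.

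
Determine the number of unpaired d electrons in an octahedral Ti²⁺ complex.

2

Group 4 minus oxidation state +2 gives a d² configuration for Ti²⁺.
For octahedral d² the high- and low-spin configurations coincide.
Configuration: t2g^2 e_g^0, giving 2 unpaired electrons.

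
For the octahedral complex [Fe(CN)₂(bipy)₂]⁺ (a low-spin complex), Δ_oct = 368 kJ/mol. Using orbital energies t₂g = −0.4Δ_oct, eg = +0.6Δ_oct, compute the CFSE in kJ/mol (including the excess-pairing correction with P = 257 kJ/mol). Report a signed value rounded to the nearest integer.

Ligand charges: 2×(-1) from CN⁻ and 2×(+0) from bipy sum to -2; with overall charge +1, Fe is +3.
Fe³⁺: group 8, so d-count = 8 − 3 = 5.
Electron filling gives t₂g⁵ eg⁰.
The orbital stabilization is -2.0Δ_oct = -2.0 × 368 = -736 kJ/mol.
Relative to high-spin t₂g³ eg² (0 paired), the low-spin configuration has 2 additional pairs, contributing +2 × 257 = +514 kJ/mol.
Combining: -736 + 514 = -222 kJ/mol.

-222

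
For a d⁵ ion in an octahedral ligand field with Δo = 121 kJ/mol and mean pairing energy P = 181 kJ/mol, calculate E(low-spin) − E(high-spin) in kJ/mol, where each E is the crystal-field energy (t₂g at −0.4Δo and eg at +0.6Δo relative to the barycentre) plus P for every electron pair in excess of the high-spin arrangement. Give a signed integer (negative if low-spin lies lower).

120

High-spin: t₂g³ eg², CFSE = 0.0Δo = 0 kJ/mol.
Low-spin: t₂g⁵ eg⁰, orbital CFSE = -2.0Δo = -242 kJ/mol; plus 2 excess pairs × P = +362 kJ/mol; total 120 kJ/mol.
The difference is 120 − (0) = 120 kJ/mol, so high-spin lies lower.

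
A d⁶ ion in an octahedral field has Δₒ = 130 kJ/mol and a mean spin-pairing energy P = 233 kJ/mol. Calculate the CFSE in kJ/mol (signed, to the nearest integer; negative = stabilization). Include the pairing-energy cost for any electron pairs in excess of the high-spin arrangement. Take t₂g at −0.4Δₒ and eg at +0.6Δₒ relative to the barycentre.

-52

Since Δₒ = 130 kJ/mol < P = 233 kJ/mol, the complex adopts the high-spin configuration.
Configuration: t₂g⁴ eg².
Orbital CFSE = -0.4Δₒ = -0.4 × 130 = -52 kJ/mol.
High-spin has no excess pairs, so no pairing correction applies.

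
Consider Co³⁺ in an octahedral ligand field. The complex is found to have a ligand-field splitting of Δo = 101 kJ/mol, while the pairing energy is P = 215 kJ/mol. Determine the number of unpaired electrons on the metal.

Co is in group 9, so Co³⁺ is d⁶ (9 − 3 = 6).
Δo < P, so pairing is avoided: the ground state is high-spin.
Filling d⁶ accordingly: t₂g⁴ eg².
Unpaired electrons: 4.

4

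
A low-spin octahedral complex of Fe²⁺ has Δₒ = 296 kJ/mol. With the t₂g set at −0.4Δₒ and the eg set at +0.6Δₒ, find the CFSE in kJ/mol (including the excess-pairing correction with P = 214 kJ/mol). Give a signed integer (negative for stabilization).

Group 8 minus oxidation state +2 gives a d⁶ configuration for Fe²⁺.
The d⁶ electrons fill as t₂g⁶ eg⁰.
The orbital stabilization is -2.4Δₒ = -2.4 × 296 = -710 kJ/mol.
High-spin d⁶ would be t₂g⁴ eg² with 1 pair; low-spin has 3, so 2 excess pairs cost +2P = +428 kJ/mol.
Overall CFSE = -710 + 428 = -282 kJ/mol.

-282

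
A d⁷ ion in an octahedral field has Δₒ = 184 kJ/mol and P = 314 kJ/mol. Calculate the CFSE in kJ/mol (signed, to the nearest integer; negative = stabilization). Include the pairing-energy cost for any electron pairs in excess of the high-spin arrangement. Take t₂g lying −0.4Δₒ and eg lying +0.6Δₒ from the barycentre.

Since Δₒ = 184 kJ/mol < P = 314 kJ/mol, the complex adopts the high-spin configuration.
Configuration: t₂g⁵ eg².
Orbital CFSE = -0.8Δₒ = -0.8 × 184 = -147 kJ/mol.
High-spin has no excess pairs, so no pairing correction applies.

-147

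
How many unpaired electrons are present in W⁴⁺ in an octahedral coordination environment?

2

W sits in group 6; removing 4 electrons leaves W⁴⁺ with 6 − 4 = 2 d electrons.
For octahedral d² the high- and low-spin configurations coincide.
Configuration: t2g^2 e_g^0, giving 2 unpaired electrons.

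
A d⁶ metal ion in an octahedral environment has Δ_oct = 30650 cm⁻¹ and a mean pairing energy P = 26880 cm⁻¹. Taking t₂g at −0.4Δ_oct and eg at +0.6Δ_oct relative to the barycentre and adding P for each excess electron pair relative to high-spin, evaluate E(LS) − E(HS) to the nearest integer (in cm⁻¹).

-7540

High-spin d⁶ fills as t₂g⁴ eg² with CFSE 4(−0.4) + 2(+0.6) = -0.4Δ_oct = -12260 cm⁻¹.
For low-spin the configuration is t₂g⁶ eg⁰: orbital energy -2.4 × 30650 = -73560 cm⁻¹, and 2 additional pairs relative to high-spin add 53760 cm⁻¹, giving -19800 cm⁻¹.
The difference is -19800 − (-12260) = -7540 cm⁻¹, so low-spin lies lower.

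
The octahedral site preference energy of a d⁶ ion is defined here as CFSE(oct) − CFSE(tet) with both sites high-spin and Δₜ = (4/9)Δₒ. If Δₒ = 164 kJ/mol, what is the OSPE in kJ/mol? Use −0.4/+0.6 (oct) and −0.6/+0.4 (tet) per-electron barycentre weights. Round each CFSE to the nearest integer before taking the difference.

-22

Octahedral (high-spin): t₂g⁴ eg², CFSE = 4(−0.4) + 2(+0.6) = -0.4Δₒ = -0.4 × 164 = -66 kJ/mol.
In a tetrahedral site the filling is e³ t₂³: CFSE(tet) = -0.6Δₜ = -0.6 × (4/9)(164) = -44 kJ/mol.
Subtracting, OSPE = -66 − (-44) = -22 kJ/mol.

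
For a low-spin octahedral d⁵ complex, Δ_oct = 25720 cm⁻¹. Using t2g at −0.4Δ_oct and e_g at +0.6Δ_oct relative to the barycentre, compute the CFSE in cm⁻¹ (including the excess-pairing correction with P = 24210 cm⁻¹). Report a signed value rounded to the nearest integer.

Electron filling gives t2g^5 e_g^0.
CFSE(orbital) = 5×(-0.4Δ_oct) + 0×(0.6Δ_oct) = -2.0Δ_oct; with Δ_oct = 25720 cm⁻¹ that is -51440 cm⁻¹.
Relative to high-spin t2g^3 e_g^2 (0 paired), the low-spin configuration has 2 additional pairs, contributing +2 × 24210 = +48420 cm⁻¹.
Combining: -51440 + 48420 = -3020 cm⁻¹.

-3020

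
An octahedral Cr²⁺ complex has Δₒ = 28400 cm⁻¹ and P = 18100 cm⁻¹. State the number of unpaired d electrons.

2

Cr²⁺: group 6, so d-count = 6 − 2 = 4.
Δₒ > P, so pairing is preferred: the ground state is low-spin.
That gives t₂g⁴ eg⁰.
Unpaired electrons: 2.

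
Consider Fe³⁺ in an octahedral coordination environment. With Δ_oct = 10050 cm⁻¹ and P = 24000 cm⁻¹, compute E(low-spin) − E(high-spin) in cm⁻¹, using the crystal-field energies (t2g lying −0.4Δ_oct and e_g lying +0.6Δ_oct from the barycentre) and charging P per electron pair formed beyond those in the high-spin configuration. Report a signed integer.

27900

Fe sits in group 8; removing 3 electrons leaves Fe³⁺ with 8 − 3 = 5 d electrons.
High-spin: t2g^3 e_g^2, CFSE = 0.0Δ_oct = 0 cm⁻¹.
Low-spin: t2g^5 e_g^0, orbital CFSE = -2.0Δ_oct = -20100 cm⁻¹; plus 2 excess pairs × P = +48000 cm⁻¹; total 27900 cm⁻¹.
The difference is 27900 − (0) = 27900 cm⁻¹, so high-spin lies lower.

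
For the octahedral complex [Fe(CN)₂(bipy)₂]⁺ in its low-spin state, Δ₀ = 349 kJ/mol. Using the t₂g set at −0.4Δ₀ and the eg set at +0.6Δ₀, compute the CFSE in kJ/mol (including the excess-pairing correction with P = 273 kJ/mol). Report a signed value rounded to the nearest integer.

Ligand charges: 2×(-1) from CN⁻ and 2×(+0) from bipy sum to -2; with overall charge +1, Fe is +3.
Fe³⁺: group 8, so d-count = 8 − 3 = 5.
Configuration: t₂g⁵ eg⁰.
The orbital stabilization is -2.0Δ₀ = -2.0 × 349 = -698 kJ/mol.
Relative to high-spin t₂g³ eg² (0 paired), the low-spin configuration has 2 additional pairs, contributing +2 × 273 = +546 kJ/mol.
Net CFSE = -698 + 546 = -152 kJ/mol.

-152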